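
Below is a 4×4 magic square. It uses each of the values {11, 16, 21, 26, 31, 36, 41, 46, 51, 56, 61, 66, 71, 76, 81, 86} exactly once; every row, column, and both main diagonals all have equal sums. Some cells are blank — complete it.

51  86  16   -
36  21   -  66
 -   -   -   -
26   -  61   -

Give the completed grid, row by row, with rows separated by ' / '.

51 86 16 41 / 36 21 71 66 / 81 56 46 11 / 26 31 61 76

The 16 entries sum to 776, so each line sums to 776/4 = 194.
Row 1 needs 194; the known cells sum to 153, so (1,4) = 41.
From row 2, 194 − (36 + 21 + 66) gives (2,3) = 71.
The remaining cell in column 1 is (3,1) = 194 − 113 = 81.
From column 3, 194 − (16 + 71 + 61) gives (3,3) = 46.
Main diagonal must total 194; the given cells sum to 118, so (4,4) = 76.
The remaining cell in anti-diagonal is (3,2) = 194 − 138 = 56.
Row 3 must total 194; the given cells sum to 183, so (3,4) = 11.
Row 4: 26 + 61 + 76 + ? = 194, so (4,2) = 31.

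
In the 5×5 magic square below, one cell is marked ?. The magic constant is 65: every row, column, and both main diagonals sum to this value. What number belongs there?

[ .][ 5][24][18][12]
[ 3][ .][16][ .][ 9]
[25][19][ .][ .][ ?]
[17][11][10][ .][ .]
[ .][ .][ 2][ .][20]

From row 1, 65 − (5 + 24 + 18 + 12) gives (1,1) = 6.
The remaining cell in column 1 is (5,1) = 65 − 51 = 14.
Column 3 needs 65; the known cells sum to 52, so (3,3) = 13.
Using anti-diagonal: 12 + 13 + 11 + 14 + ? → (2,4) = 65 − 50 = 15.
Row 2 needs 65; the known cells sum to 43, so (2,2) = 22.
From column 2, 65 − (5 + 22 + 19 + 11) gives (5,2) = 8.
From main diagonal, 65 − (6 + 22 + 13 + 20) gives (4,4) = 4.
The remaining cell in row 4 is (4,5) = 65 − 42 = 23.
Using row 5: 14 + 8 + 2 + 20 + ? → (5,4) = 65 − 44 = 21.
Column 4: 18 + 15 + 4 + 21 + ? = 65, so (3,4) = 7.
Column 5: 12 + 9 + 23 + 20 + ? = 65, so (3,5) = 1.

1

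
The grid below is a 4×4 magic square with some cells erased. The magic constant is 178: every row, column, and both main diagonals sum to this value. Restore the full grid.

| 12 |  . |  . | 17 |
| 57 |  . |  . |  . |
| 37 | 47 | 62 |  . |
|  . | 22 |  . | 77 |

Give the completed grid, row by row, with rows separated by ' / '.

12 82 67 17 / 57 27 42 52 / 37 47 62 32 / 72 22 7 77

Row 3 must total 178; the given cells sum to 146, so (3,4) = 32.
From column 1, 178 − (12 + 57 + 37) gives (4,1) = 72.
From column 4, 178 − (17 + 32 + 77) gives (2,4) = 52.
The remaining cell in main diagonal is (2,2) = 178 − 151 = 27.
From anti-diagonal, 178 − (17 + 47 + 72) gives (2,3) = 42.
Row 4 needs 178; the known cells sum to 171, so (4,3) = 7.
The remaining cell in column 2 is (1,2) = 178 − 96 = 82.
Using column 3: 42 + 62 + 7 + ? → (1,3) = 178 − 111 = 67.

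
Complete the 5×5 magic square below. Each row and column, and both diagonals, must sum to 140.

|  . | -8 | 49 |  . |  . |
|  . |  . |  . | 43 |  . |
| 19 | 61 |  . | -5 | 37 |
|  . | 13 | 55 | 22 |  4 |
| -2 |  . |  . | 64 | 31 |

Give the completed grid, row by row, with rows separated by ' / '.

From row 3, 140 − (19 + 61 + (-5) + 37) gives (3,3) = 28.
From row 4, 140 − (13 + 55 + 22 + 4) gives (4,1) = 46.
Column 4: 43 + (-5) + 22 + 64 + ? = 140, so (1,4) = 16.
Anti-diagonal must total 140; the given cells sum to 82, so (1,5) = 58.
Using row 1: -8 + 49 + 16 + 58 + ? → (1,1) = 140 − 115 = 25.
From column 1, 140 − (25 + 19 + 46 + (-2)) gives (2,1) = 52.
Column 5: 58 + 37 + 4 + 31 + ? = 140, so (2,5) = 10.
The remaining cell in main diagonal is (2,2) = 140 − 106 = 34.
From row 2, 140 − (52 + 34 + 43 + 10) gives (2,3) = 1.
Using column 2: -8 + 34 + 61 + 13 + ? → (5,2) = 140 − 100 = 40.
From column 3, 140 − (49 + 1 + 28 + 55) gives (5,3) = 7.

25 -8 49 16 58 / 52 34 1 43 10 / 19 61 28 -5 37 / 46 13 55 22 4 / -2 40 7 64 31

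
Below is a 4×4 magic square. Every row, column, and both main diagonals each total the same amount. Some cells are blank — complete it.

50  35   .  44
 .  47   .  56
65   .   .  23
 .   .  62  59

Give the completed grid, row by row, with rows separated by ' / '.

50 35 53 44 / 38 47 41 56 / 65 68 26 23 / 29 32 62 59

Column 4 is already complete: 44 + 56 + 23 + 59 = 182, so that is the magic constant.
Row 1 needs 182; the known cells sum to 129, so (1,3) = 53.
Main diagonal must total 182; the given cells sum to 156, so (3,3) = 26.
Row 3 must total 182; the given cells sum to 114, so (3,2) = 68.
Column 2 needs 182; the known cells sum to 150, so (4,2) = 32.
Column 3 needs 182; the known cells sum to 141, so (2,3) = 41.
From anti-diagonal, 182 − (44 + 41 + 68) gives (4,1) = 29.
Row 2 needs 182; the known cells sum to 144, so (2,1) = 38.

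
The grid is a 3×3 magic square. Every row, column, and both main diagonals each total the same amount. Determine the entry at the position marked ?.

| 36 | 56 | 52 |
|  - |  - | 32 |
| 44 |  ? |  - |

40

Row 1 is complete and sums to 144; that is the magic constant.
Column 1 must total 144; the given cells sum to 80, so (2,1) = 64.
Column 3 needs 144; the known cells sum to 84, so (3,3) = 60.
Using main diagonal: 36 + 60 + ? → (2,2) = 144 − 96 = 48.
Using row 3: 44 + 60 + ? → (3,2) = 144 − 104 = 40.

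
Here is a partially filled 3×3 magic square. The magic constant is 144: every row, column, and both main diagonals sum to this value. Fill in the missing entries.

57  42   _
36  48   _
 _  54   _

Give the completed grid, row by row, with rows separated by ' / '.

57 42 45 / 36 48 60 / 51 54 39

Using row 1: 57 + 42 + ? → (1,3) = 144 − 99 = 45.
Row 2 needs 144; the known cells sum to 84, so (2,3) = 60.
The remaining cell in column 1 is (3,1) = 144 − 93 = 51.
Column 3 must total 144; the given cells sum to 105, so (3,3) = 39.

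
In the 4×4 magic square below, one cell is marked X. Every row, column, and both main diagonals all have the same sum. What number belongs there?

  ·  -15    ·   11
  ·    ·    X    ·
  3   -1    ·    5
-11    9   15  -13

Row 4 is complete and sums to 0; that is the magic constant.
Row 3 needs 0; the known cells sum to 7, so (3,3) = -7.
Column 2 must total 0; the given cells sum to -7, so (2,2) = 7.
Column 4 needs 0; the known cells sum to 3, so (2,4) = -3.
From main diagonal, 0 − (7 + (-7) + (-13)) gives (1,1) = 13.
From anti-diagonal, 0 − (11 + (-1) + (-11)) gives (2,3) = 1.

1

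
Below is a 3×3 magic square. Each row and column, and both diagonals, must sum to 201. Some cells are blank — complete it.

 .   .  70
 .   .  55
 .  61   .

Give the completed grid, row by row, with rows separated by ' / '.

58 73 70 / 79 67 55 / 64 61 76

Column 3 needs 201; the known cells sum to 125, so (3,3) = 76.
Using row 3: 61 + 76 + ? → (3,1) = 201 − 137 = 64.
From anti-diagonal, 201 − (70 + 64) gives (2,2) = 67.
The remaining cell in row 2 is (2,1) = 201 − 122 = 79.
Column 1 needs 201; the known cells sum to 143, so (1,1) = 58.
Column 2 needs 201; the known cells sum to 128, so (1,2) = 73.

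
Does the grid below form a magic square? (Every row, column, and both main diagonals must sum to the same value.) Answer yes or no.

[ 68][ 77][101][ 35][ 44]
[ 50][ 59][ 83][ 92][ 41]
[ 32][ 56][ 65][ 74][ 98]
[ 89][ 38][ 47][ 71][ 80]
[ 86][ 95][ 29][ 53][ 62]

Row 1: 68 + 77 + 101 + 35 + 44 = 325.
Row 2: 50 + 59 + 83 + 92 + 41 = 325.
Row 3: 32 + 56 + 65 + 74 + 98 = 325.
Row 4: 89 + 38 + 47 + 71 + 80 = 325.
Row 5: 86 + 95 + 29 + 53 + 62 = 325.
Column 1: 68 + 50 + 32 + 89 + 86 = 325.
Column 2: 77 + 59 + 56 + 38 + 95 = 325.
Column 3: 101 + 83 + 65 + 47 + 29 = 325.
Column 4: 35 + 92 + 74 + 71 + 53 = 325.
Column 5: 44 + 41 + 98 + 80 + 62 = 325.
Main diagonal: 68 + 59 + 65 + 71 + 62 = 325.
Anti-diagonal: 44 + 92 + 65 + 38 + 86 = 325.
All lines sum to 325.

Yes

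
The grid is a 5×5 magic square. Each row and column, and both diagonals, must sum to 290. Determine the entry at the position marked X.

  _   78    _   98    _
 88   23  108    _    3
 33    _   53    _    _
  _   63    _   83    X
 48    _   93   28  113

43

The remaining cell in row 2 is (2,4) = 290 − 222 = 68.
Row 5: 48 + 93 + 28 + 113 + ? = 290, so (5,2) = 8.
Column 2 must total 290; the given cells sum to 172, so (3,2) = 118.
The remaining cell in column 4 is (3,4) = 290 − 277 = 13.
Main diagonal: 23 + 53 + 83 + 113 + ? = 290, so (1,1) = 18.
Anti-diagonal: 68 + 53 + 63 + 48 + ? = 290, so (1,5) = 58.
Using row 1: 18 + 78 + 98 + 58 + ? → (1,3) = 290 − 252 = 38.
Row 3 needs 290; the known cells sum to 217, so (3,5) = 73.
Column 1 needs 290; the known cells sum to 187, so (4,1) = 103.
The remaining cell in column 3 is (4,3) = 290 − 292 = -2.
Column 5 must total 290; the given cells sum to 247, so (4,5) = 43.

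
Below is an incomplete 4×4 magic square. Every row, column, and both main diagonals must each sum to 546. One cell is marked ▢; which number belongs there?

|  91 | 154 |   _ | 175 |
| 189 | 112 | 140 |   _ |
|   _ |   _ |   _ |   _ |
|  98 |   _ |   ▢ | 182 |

Using row 1: 91 + 154 + 175 + ? → (1,3) = 546 − 420 = 126.
Row 2 needs 546; the known cells sum to 441, so (2,4) = 105.
From column 1, 546 − (91 + 189 + 98) gives (3,1) = 168.
Using column 4: 175 + 105 + 182 + ? → (3,4) = 546 − 462 = 84.
Using main diagonal: 91 + 112 + 182 + ? → (3,3) = 546 − 385 = 161.
Anti-diagonal must total 546; the given cells sum to 413, so (3,2) = 133.
Column 2 must total 546; the given cells sum to 399, so (4,2) = 147.
From column 3, 546 − (126 + 140 + 161) gives (4,3) = 119.

119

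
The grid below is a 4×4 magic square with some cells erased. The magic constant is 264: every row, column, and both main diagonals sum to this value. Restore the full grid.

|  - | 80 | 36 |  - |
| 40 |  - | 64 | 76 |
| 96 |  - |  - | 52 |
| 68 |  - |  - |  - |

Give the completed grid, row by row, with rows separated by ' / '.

60 80 36 88 / 40 84 64 76 / 96 44 72 52 / 68 56 92 48

Using row 2: 40 + 64 + 76 + ? → (2,2) = 264 − 180 = 84.
The remaining cell in column 1 is (1,1) = 264 − 204 = 60.
Row 1 needs 264; the known cells sum to 176, so (1,4) = 88.
Using column 4: 88 + 76 + 52 + ? → (4,4) = 264 − 216 = 48.
Main diagonal needs 264; the known cells sum to 192, so (3,3) = 72.
Anti-diagonal must total 264; the given cells sum to 220, so (3,2) = 44.
The remaining cell in column 2 is (4,2) = 264 − 208 = 56.
Column 3 must total 264; the given cells sum to 172, so (4,3) = 92.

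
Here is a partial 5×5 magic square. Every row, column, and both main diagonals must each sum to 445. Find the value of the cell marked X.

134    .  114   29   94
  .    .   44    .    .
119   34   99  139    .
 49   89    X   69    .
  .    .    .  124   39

129

Using row 1: 134 + 114 + 29 + 94 + ? → (1,2) = 445 − 371 = 74.
From row 3, 445 − (119 + 34 + 99 + 139) gives (3,5) = 54.
From column 4, 445 − (29 + 139 + 69 + 124) gives (2,4) = 84.
The remaining cell in main diagonal is (2,2) = 445 − 341 = 104.
Using anti-diagonal: 94 + 84 + 99 + 89 + ? → (5,1) = 445 − 366 = 79.
Column 1 must total 445; the given cells sum to 381, so (2,1) = 64.
The remaining cell in column 2 is (5,2) = 445 − 301 = 144.
Using row 2: 64 + 104 + 44 + 84 + ? → (2,5) = 445 − 296 = 149.
Row 5 must total 445; the given cells sum to 386, so (5,3) = 59.
From column 3, 445 − (114 + 44 + 99 + 59) gives (4,3) = 129.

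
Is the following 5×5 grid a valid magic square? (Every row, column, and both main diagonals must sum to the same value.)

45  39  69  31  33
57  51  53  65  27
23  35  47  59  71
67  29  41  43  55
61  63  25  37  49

Row 1: 45 + 39 + 69 + 31 + 33 = 217.
Row 2: 57 + 51 + 53 + 65 + 27 = 253.
Row 3: 23 + 35 + 47 + 59 + 71 = 235.
Row 4: 67 + 29 + 41 + 43 + 55 = 235.
Row 5: 61 + 63 + 25 + 37 + 49 = 235.
Column 1: 45 + 57 + 23 + 67 + 61 = 253.
Column 2: 39 + 51 + 35 + 29 + 63 = 217.
Column 3: 69 + 53 + 47 + 41 + 25 = 235.
Column 4: 31 + 65 + 59 + 43 + 37 = 235.
Column 5: 33 + 27 + 71 + 55 + 49 = 235.
Main diagonal: 45 + 51 + 47 + 43 + 49 = 235.
Anti-diagonal: 33 + 65 + 47 + 29 + 61 = 235.

No — column 2 sums to 217 but column 4 sums to 235.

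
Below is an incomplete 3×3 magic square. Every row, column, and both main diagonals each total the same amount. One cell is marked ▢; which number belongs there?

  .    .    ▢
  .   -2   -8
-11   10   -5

Row 3 is complete and sums to -6; that is the magic constant.
Row 2 needs -6; the known cells sum to -10, so (2,1) = 4.
Using column 1: 4 + (-11) + ? → (1,1) = -6 − (-7) = 1.
Column 2: -2 + 10 + ? = -6, so (1,2) = -14.
The remaining cell in column 3 is (1,3) = -6 − (-13) = 7.

7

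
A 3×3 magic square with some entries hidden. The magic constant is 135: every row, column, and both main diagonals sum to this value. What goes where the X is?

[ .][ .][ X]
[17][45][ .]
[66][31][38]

24

Row 2 must total 135; the given cells sum to 62, so (2,3) = 73.
Column 1: 17 + 66 + ? = 135, so (1,1) = 52.
Using column 2: 45 + 31 + ? → (1,2) = 135 − 76 = 59.
Column 3: 73 + 38 + ? = 135, so (1,3) = 24.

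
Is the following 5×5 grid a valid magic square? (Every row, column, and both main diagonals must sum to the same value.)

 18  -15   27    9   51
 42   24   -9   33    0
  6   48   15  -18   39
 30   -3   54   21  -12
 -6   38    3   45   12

No — row 1 sums to 90 but column 2 sums to 92.

Row 1: 18 + (-15) + 27 + 9 + 51 = 90.
Row 2: 42 + 24 + (-9) + 33 + 0 = 90.
Row 3: 6 + 48 + 15 + (-18) + 39 = 90.
Row 4: 30 + (-3) + 54 + 21 + (-12) = 90.
Row 5: -6 + 38 + 3 + 45 + 12 = 92.
Column 1: 18 + 42 + 6 + 30 + (-6) = 90.
Column 2: -15 + 24 + 48 + (-3) + 38 = 92.
Column 3: 27 + (-9) + 15 + 54 + 3 = 90.
Column 4: 9 + 33 + (-18) + 21 + 45 = 90.
Column 5: 51 + 0 + 39 + (-12) + 12 = 90.
Main diagonal: 18 + 24 + 15 + 21 + 12 = 90.
Anti-diagonal: 51 + 33 + 15 + (-3) + (-6) = 90.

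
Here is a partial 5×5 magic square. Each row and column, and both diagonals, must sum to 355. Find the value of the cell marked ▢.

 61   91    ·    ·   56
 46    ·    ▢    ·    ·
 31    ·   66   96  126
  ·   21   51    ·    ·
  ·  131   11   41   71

Row 3 must total 355; the given cells sum to 319, so (3,2) = 36.
Using row 5: 131 + 11 + 41 + 71 + ? → (5,1) = 355 − 254 = 101.
Column 1: 61 + 46 + 31 + 101 + ? = 355, so (4,1) = 116.
Using column 2: 91 + 36 + 21 + 131 + ? → (2,2) = 355 − 279 = 76.
Using main diagonal: 61 + 76 + 66 + 71 + ? → (4,4) = 355 − 274 = 81.
Anti-diagonal must total 355; the given cells sum to 244, so (2,4) = 111.
Row 4 must total 355; the given cells sum to 269, so (4,5) = 86.
From column 4, 355 − (111 + 96 + 81 + 41) gives (1,4) = 26.
The remaining cell in column 5 is (2,5) = 355 − 339 = 16.
Row 1 needs 355; the known cells sum to 234, so (1,3) = 121.
Using row 2: 46 + 76 + 111 + 16 + ? → (2,3) = 355 − 249 = 106.

106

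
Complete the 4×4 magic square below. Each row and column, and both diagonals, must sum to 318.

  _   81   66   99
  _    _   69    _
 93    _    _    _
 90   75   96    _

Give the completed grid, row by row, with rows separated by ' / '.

72 81 66 99 / 63 102 69 84 / 93 60 87 78 / 90 75 96 57

Row 1 needs 318; the known cells sum to 246, so (1,1) = 72.
The remaining cell in row 4 is (4,4) = 318 − 261 = 57.
Using column 1: 72 + 93 + 90 + ? → (2,1) = 318 − 255 = 63.
Column 3 needs 318; the known cells sum to 231, so (3,3) = 87.
Using main diagonal: 72 + 87 + 57 + ? → (2,2) = 318 − 216 = 102.
Anti-diagonal needs 318; the known cells sum to 258, so (3,2) = 60.
The remaining cell in row 2 is (2,4) = 318 − 234 = 84.
Row 3 must total 318; the given cells sum to 240, so (3,4) = 78.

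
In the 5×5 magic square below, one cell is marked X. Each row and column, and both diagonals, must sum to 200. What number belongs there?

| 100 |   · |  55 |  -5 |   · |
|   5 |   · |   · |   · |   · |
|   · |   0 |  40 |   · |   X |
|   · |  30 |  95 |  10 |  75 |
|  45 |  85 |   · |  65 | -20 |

20

The remaining cell in row 4 is (4,1) = 200 − 210 = -10.
The remaining cell in row 5 is (5,3) = 200 − 175 = 25.
Using column 1: 100 + 5 + (-10) + 45 + ? → (3,1) = 200 − 140 = 60.
The remaining cell in column 3 is (2,3) = 200 − 215 = -15.
From main diagonal, 200 − (100 + 40 + 10 + (-20)) gives (2,2) = 70.
Column 2 needs 200; the known cells sum to 185, so (1,2) = 15.
Row 1: 100 + 15 + 55 + (-5) + ? = 200, so (1,5) = 35.
From anti-diagonal, 200 − (35 + 40 + 30 + 45) gives (2,4) = 50.
Row 2 must total 200; the given cells sum to 110, so (2,5) = 90.
Column 4: -5 + 50 + 10 + 65 + ? = 200, so (3,4) = 80.
From column 5, 200 − (35 + 90 + 75 + (-20)) gives (3,5) = 20.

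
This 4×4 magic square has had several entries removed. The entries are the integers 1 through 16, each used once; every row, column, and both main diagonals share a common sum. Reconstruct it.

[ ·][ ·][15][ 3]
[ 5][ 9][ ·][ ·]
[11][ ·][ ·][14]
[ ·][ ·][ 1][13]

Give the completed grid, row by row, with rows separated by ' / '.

10 6 15 3 / 5 9 16 4 / 11 7 2 14 / 8 12 1 13

The entries are 1 through 16, which sum to 136, so each line sums to 136/4 = 34.
Column 4 must total 34; the given cells sum to 30, so (2,4) = 4.
Row 2 must total 34; the given cells sum to 18, so (2,3) = 16.
The remaining cell in column 3 is (3,3) = 34 − 32 = 2.
Main diagonal needs 34; the known cells sum to 24, so (1,1) = 10.
Row 1: 10 + 15 + 3 + ? = 34, so (1,2) = 6.
Row 3: 11 + 2 + 14 + ? = 34, so (3,2) = 7.
From column 1, 34 − (10 + 5 + 11) gives (4,1) = 8.
Using column 2: 6 + 9 + 7 + ? → (4,2) = 34 − 22 = 12.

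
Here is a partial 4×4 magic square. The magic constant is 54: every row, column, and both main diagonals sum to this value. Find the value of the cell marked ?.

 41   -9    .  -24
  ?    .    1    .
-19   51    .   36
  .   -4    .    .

Row 1: 41 + (-9) + (-24) + ? = 54, so (1,3) = 46.
Row 3: -19 + 51 + 36 + ? = 54, so (3,3) = -14.
Column 2 needs 54; the known cells sum to 38, so (2,2) = 16.
From column 3, 54 − (46 + 1 + (-14)) gives (4,3) = 21.
Using main diagonal: 41 + 16 + (-14) + ? → (4,4) = 54 − 43 = 11.
Using anti-diagonal: -24 + 1 + 51 + ? → (4,1) = 54 − 28 = 26.
Column 1 must total 54; the given cells sum to 48, so (2,1) = 6.

6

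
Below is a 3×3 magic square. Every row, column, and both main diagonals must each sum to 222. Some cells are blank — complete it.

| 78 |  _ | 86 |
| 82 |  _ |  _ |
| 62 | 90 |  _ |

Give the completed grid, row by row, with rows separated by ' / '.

78 58 86 / 82 74 66 / 62 90 70

Row 1 must total 222; the given cells sum to 164, so (1,2) = 58.
Using row 3: 62 + 90 + ? → (3,3) = 222 − 152 = 70.
Column 2 needs 222; the known cells sum to 148, so (2,2) = 74.
From column 3, 222 − (86 + 70) gives (2,3) = 66.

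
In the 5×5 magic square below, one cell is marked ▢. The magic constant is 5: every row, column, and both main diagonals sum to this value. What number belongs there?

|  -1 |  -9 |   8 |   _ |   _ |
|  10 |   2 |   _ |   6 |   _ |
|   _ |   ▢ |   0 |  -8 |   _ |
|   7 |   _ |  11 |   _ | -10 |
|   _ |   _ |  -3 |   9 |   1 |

Column 3 needs 5; the known cells sum to 16, so (2,3) = -11.
Main diagonal: -1 + 2 + 0 + 1 + ? = 5, so (4,4) = 3.
The remaining cell in row 2 is (2,5) = 5 − 7 = -2.
Using row 4: 7 + 11 + 3 + (-10) + ? → (4,2) = 5 − 11 = -6.
From column 4, 5 − (6 + (-8) + 3 + 9) gives (1,4) = -5.
From row 1, 5 − (-1 + (-9) + 8 + (-5)) gives (1,5) = 12.
Using column 5: 12 + (-2) + (-10) + 1 + ? → (3,5) = 5 − 1 = 4.
From anti-diagonal, 5 − (12 + 6 + 0 + (-6)) gives (5,1) = -7.
Row 5 needs 5; the known cells sum to 0, so (5,2) = 5.
Column 1 must total 5; the given cells sum to 9, so (3,1) = -4.
From column 2, 5 − (-9 + 2 + (-6) + 5) gives (3,2) = 13.

13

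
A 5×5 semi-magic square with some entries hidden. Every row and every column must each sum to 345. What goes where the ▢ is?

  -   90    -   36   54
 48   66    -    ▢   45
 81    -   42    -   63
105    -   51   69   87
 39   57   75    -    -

Row 4: 105 + 51 + 69 + 87 + ? = 345, so (4,2) = 33.
Column 1: 48 + 81 + 105 + 39 + ? = 345, so (1,1) = 72.
Column 2: 90 + 66 + 33 + 57 + ? = 345, so (3,2) = 99.
Using column 5: 54 + 45 + 63 + 87 + ? → (5,5) = 345 − 249 = 96.
From row 1, 345 − (72 + 90 + 36 + 54) gives (1,3) = 93.
The remaining cell in row 3 is (3,4) = 345 − 285 = 60.
Using row 5: 39 + 57 + 75 + 96 + ? → (5,4) = 345 − 267 = 78.
Column 3: 93 + 42 + 51 + 75 + ? = 345, so (2,3) = 84.
From column 4, 345 − (36 + 60 + 69 + 78) gives (2,4) = 102.

102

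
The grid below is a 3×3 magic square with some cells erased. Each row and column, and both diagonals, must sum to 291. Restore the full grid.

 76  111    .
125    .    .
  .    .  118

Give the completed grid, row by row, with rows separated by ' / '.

76 111 104 / 125 97 69 / 90 83 118

Row 1 must total 291; the given cells sum to 187, so (1,3) = 104.
Using column 1: 76 + 125 + ? → (3,1) = 291 − 201 = 90.
Using column 3: 104 + 118 + ? → (2,3) = 291 − 222 = 69.
Main diagonal needs 291; the known cells sum to 194, so (2,2) = 97.
Using row 3: 90 + 118 + ? → (3,2) = 291 − 208 = 83.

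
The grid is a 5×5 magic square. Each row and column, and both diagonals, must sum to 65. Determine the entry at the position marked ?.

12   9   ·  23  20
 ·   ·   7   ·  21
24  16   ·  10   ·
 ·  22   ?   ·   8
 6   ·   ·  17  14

Row 1 needs 65; the known cells sum to 64, so (1,3) = 1.
The remaining cell in column 5 is (3,5) = 65 − 63 = 2.
The remaining cell in row 3 is (3,3) = 65 − 52 = 13.
Using anti-diagonal: 20 + 13 + 22 + 6 + ? → (2,4) = 65 − 61 = 4.
The remaining cell in column 4 is (4,4) = 65 − 54 = 11.
Main diagonal: 12 + 13 + 11 + 14 + ? = 65, so (2,2) = 15.
Row 2: 15 + 7 + 4 + 21 + ? = 65, so (2,1) = 18.
Using column 1: 12 + 18 + 24 + 6 + ? → (4,1) = 65 − 60 = 5.
Column 2: 9 + 15 + 16 + 22 + ? = 65, so (5,2) = 3.
Row 4 must total 65; the given cells sum to 46, so (4,3) = 19.

19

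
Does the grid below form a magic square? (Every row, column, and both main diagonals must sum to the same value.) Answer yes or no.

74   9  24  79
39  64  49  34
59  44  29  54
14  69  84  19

Row 1: 74 + 9 + 24 + 79 = 186.
Row 2: 39 + 64 + 49 + 34 = 186.
Row 3: 59 + 44 + 29 + 54 = 186.
Row 4: 14 + 69 + 84 + 19 = 186.
Column 1: 74 + 39 + 59 + 14 = 186.
Column 2: 9 + 64 + 44 + 69 = 186.
Column 3: 24 + 49 + 29 + 84 = 186.
Column 4: 79 + 34 + 54 + 19 = 186.
Main diagonal: 74 + 64 + 29 + 19 = 186.
Anti-diagonal: 79 + 49 + 44 + 14 = 186.
All lines sum to 186.

Yes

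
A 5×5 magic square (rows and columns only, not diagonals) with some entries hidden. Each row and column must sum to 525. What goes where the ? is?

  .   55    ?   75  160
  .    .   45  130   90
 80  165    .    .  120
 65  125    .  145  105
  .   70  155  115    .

140

Row 4 must total 525; the given cells sum to 440, so (4,3) = 85.
Column 2 must total 525; the given cells sum to 415, so (2,2) = 110.
Column 4 needs 525; the known cells sum to 465, so (3,4) = 60.
Column 5 must total 525; the given cells sum to 475, so (5,5) = 50.
Using row 2: 110 + 45 + 130 + 90 + ? → (2,1) = 525 − 375 = 150.
Row 3: 80 + 165 + 60 + 120 + ? = 525, so (3,3) = 100.
Row 5 must total 525; the given cells sum to 390, so (5,1) = 135.
From column 1, 525 − (150 + 80 + 65 + 135) gives (1,1) = 95.
Column 3: 45 + 100 + 85 + 155 + ? = 525, so (1,3) = 140.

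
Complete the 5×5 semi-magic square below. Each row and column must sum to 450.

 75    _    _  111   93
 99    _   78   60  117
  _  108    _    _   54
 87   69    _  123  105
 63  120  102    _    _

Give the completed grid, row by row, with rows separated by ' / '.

Row 2: 99 + 78 + 60 + 117 + ? = 450, so (2,2) = 96.
Row 4 must total 450; the given cells sum to 384, so (4,3) = 66.
The remaining cell in column 1 is (3,1) = 450 − 324 = 126.
Column 2: 96 + 108 + 69 + 120 + ? = 450, so (1,2) = 57.
The remaining cell in column 5 is (5,5) = 450 − 369 = 81.
Row 1: 75 + 57 + 111 + 93 + ? = 450, so (1,3) = 114.
Using row 5: 63 + 120 + 102 + 81 + ? → (5,4) = 450 − 366 = 84.
Using column 3: 114 + 78 + 66 + 102 + ? → (3,3) = 450 − 360 = 90.
Column 4: 111 + 60 + 123 + 84 + ? = 450, so (3,4) = 72.

75 57 114 111 93 / 99 96 78 60 117 / 126 108 90 72 54 / 87 69 66 123 105 / 63 120 102 84 81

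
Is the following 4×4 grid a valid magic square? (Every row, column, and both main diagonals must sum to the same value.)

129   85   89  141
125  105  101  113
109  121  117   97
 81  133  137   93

Row 1: 129 + 85 + 89 + 141 = 444.
Row 2: 125 + 105 + 101 + 113 = 444.
Row 3: 109 + 121 + 117 + 97 = 444.
Row 4: 81 + 133 + 137 + 93 = 444.
Column 1: 129 + 125 + 109 + 81 = 444.
Column 2: 85 + 105 + 121 + 133 = 444.
Column 3: 89 + 101 + 117 + 137 = 444.
Column 4: 141 + 113 + 97 + 93 = 444.
Main diagonal: 129 + 105 + 117 + 93 = 444.
Anti-diagonal: 141 + 101 + 121 + 81 = 444.
All lines sum to 444.

Yes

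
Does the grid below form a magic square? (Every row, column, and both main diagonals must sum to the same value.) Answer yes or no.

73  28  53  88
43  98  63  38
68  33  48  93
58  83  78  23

Row 1: 73 + 28 + 53 + 88 = 242.
Row 2: 43 + 98 + 63 + 38 = 242.
Row 3: 68 + 33 + 48 + 93 = 242.
Row 4: 58 + 83 + 78 + 23 = 242.
Column 1: 73 + 43 + 68 + 58 = 242.
Column 2: 28 + 98 + 33 + 83 = 242.
Column 3: 53 + 63 + 48 + 78 = 242.
Column 4: 88 + 38 + 93 + 23 = 242.
Main diagonal: 73 + 98 + 48 + 23 = 242.
Anti-diagonal: 88 + 63 + 33 + 58 = 242.
All lines sum to 242.

Yes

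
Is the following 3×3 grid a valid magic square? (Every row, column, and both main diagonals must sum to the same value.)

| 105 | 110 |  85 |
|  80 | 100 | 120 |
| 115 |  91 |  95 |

Row 1: 105 + 110 + 85 = 300.
Row 2: 80 + 100 + 120 = 300.
Row 3: 115 + 91 + 95 = 301.
Column 1: 105 + 80 + 115 = 300.
Column 2: 110 + 100 + 91 = 301.
Column 3: 85 + 120 + 95 = 300.
Main diagonal: 105 + 100 + 95 = 300.
Anti-diagonal: 85 + 100 + 115 = 300.

No — row 3 sums to 301 but main diagonal sums to 300.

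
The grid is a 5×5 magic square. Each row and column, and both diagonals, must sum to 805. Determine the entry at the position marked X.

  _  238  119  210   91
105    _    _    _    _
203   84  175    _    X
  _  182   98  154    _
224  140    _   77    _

Row 1: 238 + 119 + 210 + 91 + ? = 805, so (1,1) = 147.
Column 1 must total 805; the given cells sum to 679, so (4,1) = 126.
Column 2: 238 + 84 + 182 + 140 + ? = 805, so (2,2) = 161.
The remaining cell in main diagonal is (5,5) = 805 − 637 = 168.
Anti-diagonal must total 805; the given cells sum to 672, so (2,4) = 133.
The remaining cell in row 4 is (4,5) = 805 − 560 = 245.
Row 5: 224 + 140 + 77 + 168 + ? = 805, so (5,3) = 196.
From column 3, 805 − (119 + 175 + 98 + 196) gives (2,3) = 217.
Using column 4: 210 + 133 + 154 + 77 + ? → (3,4) = 805 − 574 = 231.
Row 2: 105 + 161 + 217 + 133 + ? = 805, so (2,5) = 189.
Row 3 needs 805; the known cells sum to 693, so (3,5) = 112.

112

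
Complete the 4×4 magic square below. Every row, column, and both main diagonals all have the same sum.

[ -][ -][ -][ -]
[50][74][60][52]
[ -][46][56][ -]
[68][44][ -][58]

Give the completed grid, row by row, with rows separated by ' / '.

48 72 54 62 / 50 74 60 52 / 70 46 56 64 / 68 44 66 58

Row 2 is already complete: 50 + 74 + 60 + 52 = 236, so that is the magic constant.
Row 4 needs 236; the known cells sum to 170, so (4,3) = 66.
Column 2: 74 + 46 + 44 + ? = 236, so (1,2) = 72.
Column 3: 60 + 56 + 66 + ? = 236, so (1,3) = 54.
From main diagonal, 236 − (74 + 56 + 58) gives (1,1) = 48.
Using anti-diagonal: 60 + 46 + 68 + ? → (1,4) = 236 − 174 = 62.
Column 1 needs 236; the known cells sum to 166, so (3,1) = 70.
Using column 4: 62 + 52 + 58 + ? → (3,4) = 236 − 172 = 64.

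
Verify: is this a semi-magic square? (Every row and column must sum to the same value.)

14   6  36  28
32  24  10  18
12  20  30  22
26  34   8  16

Row 1: 14 + 6 + 36 + 28 = 84.
Row 2: 32 + 24 + 10 + 18 = 84.
Row 3: 12 + 20 + 30 + 22 = 84.
Row 4: 26 + 34 + 8 + 16 = 84.
Column 1: 14 + 32 + 12 + 26 = 84.
Column 2: 6 + 24 + 20 + 34 = 84.
Column 3: 36 + 10 + 30 + 8 = 84.
Column 4: 28 + 18 + 22 + 16 = 84.
All lines sum to 84.

Yes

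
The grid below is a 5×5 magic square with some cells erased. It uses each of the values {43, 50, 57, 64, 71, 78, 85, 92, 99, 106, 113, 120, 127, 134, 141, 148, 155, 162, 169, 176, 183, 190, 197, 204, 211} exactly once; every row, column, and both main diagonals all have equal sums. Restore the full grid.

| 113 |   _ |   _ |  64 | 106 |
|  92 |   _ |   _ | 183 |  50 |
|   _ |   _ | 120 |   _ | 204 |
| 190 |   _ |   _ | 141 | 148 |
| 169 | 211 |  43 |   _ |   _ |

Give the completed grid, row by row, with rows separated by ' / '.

The 25 entries sum to 3175, so each line sums to 3175/5 = 635.
From column 1, 635 − (113 + 92 + 190 + 169) gives (3,1) = 71.
Column 5: 106 + 50 + 204 + 148 + ? = 635, so (5,5) = 127.
Main diagonal: 113 + 120 + 141 + 127 + ? = 635, so (2,2) = 134.
Anti-diagonal: 106 + 183 + 120 + 169 + ? = 635, so (4,2) = 57.
Row 2 must total 635; the given cells sum to 459, so (2,3) = 176.
Row 4 must total 635; the given cells sum to 536, so (4,3) = 99.
From row 5, 635 − (169 + 211 + 43 + 127) gives (5,4) = 85.
Column 3 must total 635; the given cells sum to 438, so (1,3) = 197.
Using column 4: 64 + 183 + 141 + 85 + ? → (3,4) = 635 − 473 = 162.
Row 1 needs 635; the known cells sum to 480, so (1,2) = 155.
Row 3: 71 + 120 + 162 + 204 + ? = 635, so (3,2) = 78.

113 155 197 64 106 / 92 134 176 183 50 / 71 78 120 162 204 / 190 57 99 141 148 / 169 211 43 85 127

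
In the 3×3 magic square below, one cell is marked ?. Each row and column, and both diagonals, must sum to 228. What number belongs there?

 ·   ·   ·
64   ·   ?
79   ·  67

From row 3, 228 − (79 + 67) gives (3,2) = 82.
Column 1 needs 228; the known cells sum to 143, so (1,1) = 85.
Using main diagonal: 85 + 67 + ? → (2,2) = 228 − 152 = 76.
Using anti-diagonal: 76 + 79 + ? → (1,3) = 228 − 155 = 73.
Row 1 must total 228; the given cells sum to 158, so (1,2) = 70.
The remaining cell in row 2 is (2,3) = 228 − 140 = 88.

88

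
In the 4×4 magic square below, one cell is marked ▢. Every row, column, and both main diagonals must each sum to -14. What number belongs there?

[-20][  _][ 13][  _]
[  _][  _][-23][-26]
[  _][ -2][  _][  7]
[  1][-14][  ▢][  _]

4

The remaining cell in anti-diagonal is (1,4) = -14 − (-24) = 10.
Using row 1: -20 + 13 + 10 + ? → (1,2) = -14 − 3 = -17.
Using column 2: -17 + (-2) + (-14) + ? → (2,2) = -14 − (-33) = 19.
The remaining cell in column 4 is (4,4) = -14 − (-9) = -5.
The remaining cell in main diagonal is (3,3) = -14 − (-6) = -8.
Row 2 must total -14; the given cells sum to -30, so (2,1) = 16.
Row 3 must total -14; the given cells sum to -3, so (3,1) = -11.
Row 4: 1 + (-14) + (-5) + ? = -14, so (4,3) = 4.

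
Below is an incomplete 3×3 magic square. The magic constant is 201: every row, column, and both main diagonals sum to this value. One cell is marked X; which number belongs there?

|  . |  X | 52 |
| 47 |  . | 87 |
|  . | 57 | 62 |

Row 2 must total 201; the given cells sum to 134, so (2,2) = 67.
Row 3 must total 201; the given cells sum to 119, so (3,1) = 82.
Column 1: 47 + 82 + ? = 201, so (1,1) = 72.
Column 2: 67 + 57 + ? = 201, so (1,2) = 77.

77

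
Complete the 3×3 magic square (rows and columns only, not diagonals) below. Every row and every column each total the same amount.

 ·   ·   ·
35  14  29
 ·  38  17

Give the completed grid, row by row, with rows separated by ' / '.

Row 2 is already complete: 35 + 14 + 29 = 78, so that is the magic constant.
The remaining cell in row 3 is (3,1) = 78 − 55 = 23.
Using column 1: 35 + 23 + ? → (1,1) = 78 − 58 = 20.
From column 2, 78 − (14 + 38) gives (1,2) = 26.
Column 3: 29 + 17 + ? = 78, so (1,3) = 32.

20 26 32 / 35 14 29 / 23 38 17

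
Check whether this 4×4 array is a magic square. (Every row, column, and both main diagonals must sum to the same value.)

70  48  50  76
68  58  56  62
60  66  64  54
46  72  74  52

Row 1: 70 + 48 + 50 + 76 = 244.
Row 2: 68 + 58 + 56 + 62 = 244.
Row 3: 60 + 66 + 64 + 54 = 244.
Row 4: 46 + 72 + 74 + 52 = 244.
Column 1: 70 + 68 + 60 + 46 = 244.
Column 2: 48 + 58 + 66 + 72 = 244.
Column 3: 50 + 56 + 64 + 74 = 244.
Column 4: 76 + 62 + 54 + 52 = 244.
Main diagonal: 70 + 58 + 64 + 52 = 244.
Anti-diagonal: 76 + 56 + 66 + 46 = 244.
All lines sum to 244.

Yes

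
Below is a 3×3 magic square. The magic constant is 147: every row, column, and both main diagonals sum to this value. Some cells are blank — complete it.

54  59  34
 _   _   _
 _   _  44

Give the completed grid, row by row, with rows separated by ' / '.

54 59 34 / 29 49 69 / 64 39 44

From column 3, 147 − (34 + 44) gives (2,3) = 69.
Main diagonal: 54 + 44 + ? = 147, so (2,2) = 49.
Using anti-diagonal: 34 + 49 + ? → (3,1) = 147 − 83 = 64.
From row 2, 147 − (49 + 69) gives (2,1) = 29.
Row 3 needs 147; the known cells sum to 108, so (3,2) = 39.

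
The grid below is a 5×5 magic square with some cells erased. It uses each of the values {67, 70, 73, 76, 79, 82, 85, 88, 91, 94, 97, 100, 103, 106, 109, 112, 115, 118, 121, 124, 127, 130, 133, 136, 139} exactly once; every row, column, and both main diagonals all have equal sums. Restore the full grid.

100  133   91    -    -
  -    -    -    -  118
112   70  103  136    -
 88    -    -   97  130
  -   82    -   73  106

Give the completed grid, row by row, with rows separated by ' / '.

100 133 91 124 67 / 76 109 127 85 118 / 112 70 103 136 94 / 88 121 79 97 130 / 139 82 115 73 106

The 25 entries sum to 2575, so each line sums to 2575/5 = 515.
Row 3 needs 515; the known cells sum to 421, so (3,5) = 94.
Using column 5: 118 + 94 + 130 + 106 + ? → (1,5) = 515 − 448 = 67.
Using main diagonal: 100 + 103 + 97 + 106 + ? → (2,2) = 515 − 406 = 109.
Row 1 must total 515; the given cells sum to 391, so (1,4) = 124.
The remaining cell in column 2 is (4,2) = 515 − 394 = 121.
The remaining cell in column 4 is (2,4) = 515 − 430 = 85.
From anti-diagonal, 515 − (67 + 85 + 103 + 121) gives (5,1) = 139.
Row 4 must total 515; the given cells sum to 436, so (4,3) = 79.
Using row 5: 139 + 82 + 73 + 106 + ? → (5,3) = 515 − 400 = 115.
From column 1, 515 − (100 + 112 + 88 + 139) gives (2,1) = 76.
Using column 3: 91 + 103 + 79 + 115 + ? → (2,3) = 515 − 388 = 127.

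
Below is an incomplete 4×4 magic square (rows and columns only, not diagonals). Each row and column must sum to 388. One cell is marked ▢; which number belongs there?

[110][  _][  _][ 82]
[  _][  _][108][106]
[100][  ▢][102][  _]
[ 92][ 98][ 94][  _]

Row 4 must total 388; the given cells sum to 284, so (4,4) = 104.
Column 1 must total 388; the given cells sum to 302, so (2,1) = 86.
Column 3: 108 + 102 + 94 + ? = 388, so (1,3) = 84.
Using column 4: 82 + 106 + 104 + ? → (3,4) = 388 − 292 = 96.
Row 1 needs 388; the known cells sum to 276, so (1,2) = 112.
Row 2 must total 388; the given cells sum to 300, so (2,2) = 88.
Row 3 must total 388; the given cells sum to 298, so (3,2) = 90.

90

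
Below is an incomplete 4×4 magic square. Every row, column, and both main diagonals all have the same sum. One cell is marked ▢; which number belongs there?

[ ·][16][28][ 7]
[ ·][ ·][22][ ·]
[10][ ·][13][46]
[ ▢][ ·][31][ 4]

40

Column 3 is complete and sums to 94; that is the magic constant.
Row 1 needs 94; the known cells sum to 51, so (1,1) = 43.
Row 3 must total 94; the given cells sum to 69, so (3,2) = 25.
Column 4 needs 94; the known cells sum to 57, so (2,4) = 37.
From main diagonal, 94 − (43 + 13 + 4) gives (2,2) = 34.
Anti-diagonal: 7 + 22 + 25 + ? = 94, so (4,1) = 40.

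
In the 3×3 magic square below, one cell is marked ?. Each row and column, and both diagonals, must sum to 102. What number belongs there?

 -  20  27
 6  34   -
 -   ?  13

48

Row 1 must total 102; the given cells sum to 47, so (1,1) = 55.
Using row 2: 6 + 34 + ? → (2,3) = 102 − 40 = 62.
Column 1: 55 + 6 + ? = 102, so (3,1) = 41.
From column 2, 102 − (20 + 34) gives (3,2) = 48.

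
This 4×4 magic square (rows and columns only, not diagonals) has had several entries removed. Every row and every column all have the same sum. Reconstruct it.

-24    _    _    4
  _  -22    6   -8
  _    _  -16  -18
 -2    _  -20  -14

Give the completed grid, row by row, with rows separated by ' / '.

-24 -10 -6 4 / -12 -22 6 -8 / 2 -4 -16 -18 / -2 0 -20 -14

Column 4 is already complete: 4 + -8 + -18 + -14 = -36, so that is the magic constant.
From row 2, -36 − (-22 + 6 + (-8)) gives (2,1) = -12.
Row 4: -2 + (-20) + (-14) + ? = -36, so (4,2) = 0.
The remaining cell in column 1 is (3,1) = -36 − (-38) = 2.
Column 3 must total -36; the given cells sum to -30, so (1,3) = -6.
Row 1 needs -36; the known cells sum to -26, so (1,2) = -10.
From row 3, -36 − (2 + (-16) + (-18)) gives (3,2) = -4.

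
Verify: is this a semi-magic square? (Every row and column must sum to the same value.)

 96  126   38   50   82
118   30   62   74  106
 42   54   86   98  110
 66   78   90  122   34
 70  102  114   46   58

No — row 1 sums to 392 but column 2 sums to 390.

Row 1: 96 + 126 + 38 + 50 + 82 = 392.
Row 2: 118 + 30 + 62 + 74 + 106 = 390.
Row 3: 42 + 54 + 86 + 98 + 110 = 390.
Row 4: 66 + 78 + 90 + 122 + 34 = 390.
Row 5: 70 + 102 + 114 + 46 + 58 = 390.
Column 1: 96 + 118 + 42 + 66 + 70 = 392.
Column 2: 126 + 30 + 54 + 78 + 102 = 390.
Column 3: 38 + 62 + 86 + 90 + 114 = 390.
Column 4: 50 + 74 + 98 + 122 + 46 = 390.
Column 5: 82 + 106 + 110 + 34 + 58 = 390.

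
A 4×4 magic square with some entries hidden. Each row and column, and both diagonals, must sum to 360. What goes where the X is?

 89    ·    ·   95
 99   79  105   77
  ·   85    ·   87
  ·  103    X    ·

From column 2, 360 − (79 + 85 + 103) gives (1,2) = 93.
The remaining cell in column 4 is (4,4) = 360 − 259 = 101.
Main diagonal needs 360; the known cells sum to 269, so (3,3) = 91.
Anti-diagonal needs 360; the known cells sum to 285, so (4,1) = 75.
Using row 1: 89 + 93 + 95 + ? → (1,3) = 360 − 277 = 83.
Using row 3: 85 + 91 + 87 + ? → (3,1) = 360 − 263 = 97.
Using row 4: 75 + 103 + 101 + ? → (4,3) = 360 − 279 = 81.

81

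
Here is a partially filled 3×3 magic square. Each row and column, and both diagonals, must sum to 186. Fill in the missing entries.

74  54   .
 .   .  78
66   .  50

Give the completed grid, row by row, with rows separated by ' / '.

74 54 58 / 46 62 78 / 66 70 50

The remaining cell in row 1 is (1,3) = 186 − 128 = 58.
Row 3 must total 186; the given cells sum to 116, so (3,2) = 70.
Column 1 must total 186; the given cells sum to 140, so (2,1) = 46.
From column 2, 186 − (54 + 70) gives (2,2) = 62.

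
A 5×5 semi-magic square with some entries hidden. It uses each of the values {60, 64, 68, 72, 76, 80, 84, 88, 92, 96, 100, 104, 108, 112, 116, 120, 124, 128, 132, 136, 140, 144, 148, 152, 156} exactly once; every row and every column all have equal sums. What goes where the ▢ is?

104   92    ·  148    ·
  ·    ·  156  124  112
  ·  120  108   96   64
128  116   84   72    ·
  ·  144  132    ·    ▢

88

The 25 entries sum to 2700, so each line sums to 2700/5 = 540.
From row 3, 540 − (120 + 108 + 96 + 64) gives (3,1) = 152.
The remaining cell in row 4 is (4,5) = 540 − 400 = 140.
Column 2 must total 540; the given cells sum to 472, so (2,2) = 68.
Column 3 must total 540; the given cells sum to 480, so (1,3) = 60.
Column 4 needs 540; the known cells sum to 440, so (5,4) = 100.
Using row 1: 104 + 92 + 60 + 148 + ? → (1,5) = 540 − 404 = 136.
Using row 2: 68 + 156 + 124 + 112 + ? → (2,1) = 540 − 460 = 80.
Column 1 needs 540; the known cells sum to 464, so (5,1) = 76.
Column 5: 136 + 112 + 64 + 140 + ? = 540, so (5,5) = 88.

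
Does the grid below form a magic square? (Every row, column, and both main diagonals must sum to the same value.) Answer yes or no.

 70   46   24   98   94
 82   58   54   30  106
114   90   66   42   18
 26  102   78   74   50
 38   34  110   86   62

Row 1: 70 + 46 + 24 + 98 + 94 = 332.
Row 2: 82 + 58 + 54 + 30 + 106 = 330.
Row 3: 114 + 90 + 66 + 42 + 18 = 330.
Row 4: 26 + 102 + 78 + 74 + 50 = 330.
Row 5: 38 + 34 + 110 + 86 + 62 = 330.
Column 1: 70 + 82 + 114 + 26 + 38 = 330.
Column 2: 46 + 58 + 90 + 102 + 34 = 330.
Column 3: 24 + 54 + 66 + 78 + 110 = 332.
Column 4: 98 + 30 + 42 + 74 + 86 = 330.
Column 5: 94 + 106 + 18 + 50 + 62 = 330.
Main diagonal: 70 + 58 + 66 + 74 + 62 = 330.
Anti-diagonal: 94 + 30 + 66 + 102 + 38 = 330.

No — column 3 sums to 332 but column 2 sums to 330.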